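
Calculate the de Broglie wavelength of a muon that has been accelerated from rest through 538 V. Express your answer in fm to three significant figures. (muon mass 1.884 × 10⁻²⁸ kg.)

λ = 3680 fm

KE = eV = 1.602 × 10⁻¹⁹ × 538.0 = 8.619 × 10⁻¹⁷ J.
p = √(2mKE) = √(2 × 1.884 × 10⁻²⁸ × 8.619 × 10⁻¹⁷) = 1.802 × 10⁻²² kg·m/s.
λ = h/p = 6.626 × 10⁻³⁴ / 1.802 × 10⁻²² = 3.68 × 10⁻¹² m = 3680 fm.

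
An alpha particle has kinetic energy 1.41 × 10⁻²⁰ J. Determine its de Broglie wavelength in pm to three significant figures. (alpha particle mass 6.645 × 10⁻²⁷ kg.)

λ = 48.4 pm

p = √(2mKE) = √(2 × 6.645 × 10⁻²⁷ × 1.410 × 10⁻²⁰) = 1.369 × 10⁻²³ kg·m/s.
λ = h/p = 6.626 × 10⁻³⁴ / 1.369 × 10⁻²³ = 4.84 × 10⁻¹¹ m = 48.4 pm.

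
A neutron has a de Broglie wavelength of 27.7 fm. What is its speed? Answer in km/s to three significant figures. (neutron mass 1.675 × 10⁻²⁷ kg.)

v = 1.43 × 10⁴ km/s

p = h/λ = 6.626 × 10⁻³⁴ / 2.770 × 10⁻¹⁴ = 2.392 × 10⁻²⁰ kg·m/s.
v = p/m = 2.392 × 10⁻²⁰ / 1.675 × 10⁻²⁷ = 1.43 × 10⁷ m/s = 1.43 × 10⁴ km/s.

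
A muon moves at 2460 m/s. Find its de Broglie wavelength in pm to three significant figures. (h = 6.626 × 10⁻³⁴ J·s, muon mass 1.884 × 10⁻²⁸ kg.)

λ = 1430 pm

p = mv = 1.884 × 10⁻²⁸ × 2460 = 4.635 × 10⁻²⁵ kg·m/s.
λ = h/p = 6.626 × 10⁻³⁴ / 4.635 × 10⁻²⁵ = 1.43 × 10⁻⁹ m = 1430 pm.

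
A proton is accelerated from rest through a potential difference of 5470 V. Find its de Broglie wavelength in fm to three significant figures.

KE = eV = 1.602 × 10⁻¹⁹ × 5470 = 8.763 × 10⁻¹⁶ J.
p = √(2mKE) = √(2 × 1.673 × 10⁻²⁷ × 8.763 × 10⁻¹⁶) = 1.712 × 10⁻²¹ kg·m/s.
λ = h/p = 6.626 × 10⁻³⁴ / 1.712 × 10⁻²¹ = 3.87 × 10⁻¹³ m = 387 fm.

λ = 387 fm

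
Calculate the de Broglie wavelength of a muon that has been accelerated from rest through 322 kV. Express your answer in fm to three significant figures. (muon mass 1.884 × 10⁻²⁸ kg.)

KE = eV = 1.602 × 10⁻¹⁹ × 3.220 × 10⁵ = 5.158 × 10⁻¹⁴ J.
p = √(2mKE) = √(2 × 1.884 × 10⁻²⁸ × 5.158 × 10⁻¹⁴) = 4.409 × 10⁻²¹ kg·m/s.
λ = h/p = 6.626 × 10⁻³⁴ / 4.409 × 10⁻²¹ = 1.50 × 10⁻¹³ m = 150 fm.

λ = 150 fm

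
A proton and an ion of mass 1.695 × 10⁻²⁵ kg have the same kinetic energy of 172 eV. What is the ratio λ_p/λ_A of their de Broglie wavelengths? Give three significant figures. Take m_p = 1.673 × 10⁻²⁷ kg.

λ_p/λ_A = 10.1

At fixed KE, p = √(2mKE) so λ = h/p ∝ 1/√m.
λ_p/λ_A = √(m_A/m_p) = √(1.695 × 10⁻²⁵/1.673 × 10⁻²⁷) = √(101.3) = 10.1.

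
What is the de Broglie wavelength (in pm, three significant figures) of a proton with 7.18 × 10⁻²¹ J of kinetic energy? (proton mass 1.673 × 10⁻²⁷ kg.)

p = √(2mKE) = √(2 × 1.673 × 10⁻²⁷ × 7.180 × 10⁻²¹) = 4.901 × 10⁻²⁴ kg·m/s.
λ = h/p = 6.626 × 10⁻³⁴ / 4.901 × 10⁻²⁴ = 1.35 × 10⁻¹⁰ m = 135 pm.

λ = 135 pm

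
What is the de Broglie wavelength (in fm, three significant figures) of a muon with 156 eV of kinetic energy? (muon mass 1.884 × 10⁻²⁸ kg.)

λ = 6830 fm

KE = 156 eV = 2.499 × 10⁻¹⁷ J.
p = √(2mKE) = √(2 × 1.884 × 10⁻²⁸ × 2.499 × 10⁻¹⁷) = 9.704 × 10⁻²³ kg·m/s.
λ = h/p = 6.626 × 10⁻³⁴ / 9.704 × 10⁻²³ = 6.83 × 10⁻¹² m = 6830 fm.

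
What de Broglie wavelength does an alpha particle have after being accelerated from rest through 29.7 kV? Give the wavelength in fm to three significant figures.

KE = 2eV = 2 × 1.602 × 10⁻¹⁹ × 2.970 × 10⁴ = 9.516 × 10⁻¹⁵ J.
p = √(2mKE) = √(2 × 6.645 × 10⁻²⁷ × 9.516 × 10⁻¹⁵) = 1.125 × 10⁻²⁰ kg·m/s.
λ = h/p = 6.626 × 10⁻³⁴ / 1.125 × 10⁻²⁰ = 5.89 × 10⁻¹⁴ m = 58.9 fm.

λ = 58.9 fm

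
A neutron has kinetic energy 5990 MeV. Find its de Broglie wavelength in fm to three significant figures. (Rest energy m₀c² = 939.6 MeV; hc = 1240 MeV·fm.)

λ = 0.181 fm

Total energy E = KE + m₀c² = 5990 + 939.6 = 6929.6 MeV.
(pc)² = E² − (m₀c²)² = (6929.6)² − (939.6)² = 4.714 × 10⁷ MeV², so pc = 6866 MeV.
λ = hc/(pc) = 1240 MeV·fm / 6866 MeV = 0.181 fm.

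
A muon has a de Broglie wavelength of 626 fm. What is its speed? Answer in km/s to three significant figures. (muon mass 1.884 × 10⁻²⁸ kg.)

p = h/λ = 6.626 × 10⁻³⁴ / 6.260 × 10⁻¹³ = 1.058 × 10⁻²¹ kg·m/s.
v = p/m = 1.058 × 10⁻²¹ / 1.884 × 10⁻²⁸ = 5.62 × 10⁶ m/s = 5620 km/s.

v = 5620 km/s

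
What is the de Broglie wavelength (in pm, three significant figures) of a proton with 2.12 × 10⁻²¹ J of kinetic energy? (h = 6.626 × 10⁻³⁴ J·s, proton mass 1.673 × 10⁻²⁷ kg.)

λ = 249 pm

p = √(2mKE) = √(2 × 1.673 × 10⁻²⁷ × 2.120 × 10⁻²¹) = 2.663 × 10⁻²⁴ kg·m/s.
λ = h/p = 6.626 × 10⁻³⁴ / 2.663 × 10⁻²⁴ = 2.49 × 10⁻¹⁰ m = 249 pm.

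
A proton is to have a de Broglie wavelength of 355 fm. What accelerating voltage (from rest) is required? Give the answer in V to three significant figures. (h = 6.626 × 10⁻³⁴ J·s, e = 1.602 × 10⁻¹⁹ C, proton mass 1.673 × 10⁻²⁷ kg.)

p = h/λ = 6.626 × 10⁻³⁴ / 3.550 × 10⁻¹³ = 1.866 × 10⁻²¹ kg·m/s.
KE = p²/(2m) = 1.041 × 10⁻¹⁵ J.
V = KE/e = 1.041 × 10⁻¹⁵ / (1.602 × 10⁻¹⁹) = 6500 V.

V = 6500 V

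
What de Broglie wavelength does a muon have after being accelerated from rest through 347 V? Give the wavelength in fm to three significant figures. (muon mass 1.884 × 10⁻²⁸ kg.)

KE = eV = 1.602 × 10⁻¹⁹ × 347.0 = 5.559 × 10⁻¹⁷ J.
p = √(2mKE) = √(2 × 1.884 × 10⁻²⁸ × 5.559 × 10⁻¹⁷) = 1.447 × 10⁻²² kg·m/s.
λ = h/p = 6.626 × 10⁻³⁴ / 1.447 × 10⁻²² = 4.58 × 10⁻¹² m = 4580 fm.

λ = 4580 fm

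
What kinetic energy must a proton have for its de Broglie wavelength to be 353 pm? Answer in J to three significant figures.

p = h/λ = 6.626 × 10⁻³⁴ / 3.530 × 10⁻¹⁰ = 1.877 × 10⁻²⁴ kg·m/s.
KE = p²/(2m) = (1.877 × 10⁻²⁴)² / (2 × 1.673 × 10⁻²⁷) = 1.053 × 10⁻²¹ J = 1.05 × 10⁻²¹ J.

KE = 1.05 × 10⁻²¹ J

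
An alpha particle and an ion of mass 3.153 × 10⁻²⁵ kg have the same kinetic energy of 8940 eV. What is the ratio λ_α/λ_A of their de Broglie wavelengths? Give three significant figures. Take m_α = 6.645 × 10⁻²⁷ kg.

λ_α/λ_A = 6.89

At fixed KE, p = √(2mKE) so λ = h/p ∝ 1/√m.
λ_α/λ_A = √(m_A/m_α) = √(3.153 × 10⁻²⁵/6.645 × 10⁻²⁷) = √(47.45) = 6.89.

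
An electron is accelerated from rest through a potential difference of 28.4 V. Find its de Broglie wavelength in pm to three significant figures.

λ = 230 pm

KE = eV = 1.602 × 10⁻¹⁹ × 28.40 = 4.550 × 10⁻¹⁸ J.
p = √(2mKE) = √(2 × 9.109 × 10⁻³¹ × 4.550 × 10⁻¹⁸) = 2.879 × 10⁻²⁴ kg·m/s.
λ = h/p = 6.626 × 10⁻³⁴ / 2.879 × 10⁻²⁴ = 2.30 × 10⁻¹⁰ m = 230 pm.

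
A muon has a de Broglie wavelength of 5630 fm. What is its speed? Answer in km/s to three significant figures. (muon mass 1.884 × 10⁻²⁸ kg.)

p = h/λ = 6.626 × 10⁻³⁴ / 5.630 × 10⁻¹² = 1.177 × 10⁻²² kg·m/s.
v = p/m = 1.177 × 10⁻²² / 1.884 × 10⁻²⁸ = 6.25 × 10⁵ m/s = 625 km/s.

v = 625 km/s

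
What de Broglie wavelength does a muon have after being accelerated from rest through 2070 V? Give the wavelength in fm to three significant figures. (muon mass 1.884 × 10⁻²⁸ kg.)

KE = eV = 1.602 × 10⁻¹⁹ × 2070 = 3.316 × 10⁻¹⁶ J.
p = √(2mKE) = √(2 × 1.884 × 10⁻²⁸ × 3.316 × 10⁻¹⁶) = 3.535 × 10⁻²² kg·m/s.
λ = h/p = 6.626 × 10⁻³⁴ / 3.535 × 10⁻²² = 1.87 × 10⁻¹² m = 1870 fm.

λ = 1870 fm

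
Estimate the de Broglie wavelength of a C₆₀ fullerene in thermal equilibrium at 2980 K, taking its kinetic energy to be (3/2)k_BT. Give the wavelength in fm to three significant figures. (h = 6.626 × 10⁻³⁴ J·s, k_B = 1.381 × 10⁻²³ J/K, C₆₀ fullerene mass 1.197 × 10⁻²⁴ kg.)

KE = (3/2)k_BT = 1.5 × 1.381 × 10⁻²³ × 2980 = 6.173 × 10⁻²⁰ J.
p = √(2mKE) = √(2 × 1.197 × 10⁻²⁴ × 6.173 × 10⁻²⁰) = 3.844 × 10⁻²² kg·m/s.
λ = h/p = 1.72 × 10⁻¹² m = 1720 fm.

λ = 1720 fm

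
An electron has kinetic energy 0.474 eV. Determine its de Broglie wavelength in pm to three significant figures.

KE = 0.474 eV = 7.593 × 10⁻²⁰ J.
p = √(2mKE) = √(2 × 9.109 × 10⁻³¹ × 7.593 × 10⁻²⁰) = 3.719 × 10⁻²⁵ kg·m/s.
λ = h/p = 6.626 × 10⁻³⁴ / 3.719 × 10⁻²⁵ = 1.78 × 10⁻⁹ m = 1780 pm.

λ = 1780 pm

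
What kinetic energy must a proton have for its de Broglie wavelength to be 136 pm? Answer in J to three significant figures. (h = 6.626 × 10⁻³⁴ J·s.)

p = h/λ = 6.626 × 10⁻³⁴ / 1.360 × 10⁻¹⁰ = 4.872 × 10⁻²⁴ kg·m/s.
KE = p²/(2m) = (4.872 × 10⁻²⁴)² / (2 × 1.673 × 10⁻²⁷) = 7.094 × 10⁻²¹ J = 7.09 × 10⁻²¹ J.

KE = 7.09 × 10⁻²¹ J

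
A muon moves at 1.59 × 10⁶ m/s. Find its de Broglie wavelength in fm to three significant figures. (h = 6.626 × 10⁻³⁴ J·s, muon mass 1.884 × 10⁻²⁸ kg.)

λ = 2210 fm

p = mv = 1.884 × 10⁻²⁸ × 1.59 × 10⁶ = 2.996 × 10⁻²² kg·m/s.
λ = h/p = 6.626 × 10⁻³⁴ / 2.996 × 10⁻²² = 2.21 × 10⁻¹² m = 2210 fm.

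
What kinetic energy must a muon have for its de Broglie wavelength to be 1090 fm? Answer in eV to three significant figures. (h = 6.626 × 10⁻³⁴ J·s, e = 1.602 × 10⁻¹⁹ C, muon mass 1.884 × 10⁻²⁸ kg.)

p = h/λ = 6.626 × 10⁻³⁴ / 1.090 × 10⁻¹² = 6.079 × 10⁻²² kg·m/s.
KE = p²/(2m) = (6.079 × 10⁻²²)² / (2 × 1.884 × 10⁻²⁸) = 9.807 × 10⁻¹⁶ J = 6120 eV.

KE = 6120 eV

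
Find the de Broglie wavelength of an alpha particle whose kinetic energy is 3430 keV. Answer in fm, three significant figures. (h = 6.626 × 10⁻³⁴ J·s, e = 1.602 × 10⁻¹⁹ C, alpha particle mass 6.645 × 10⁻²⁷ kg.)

KE = 3430 keV = 5.495 × 10⁻¹³ J.
p = √(2mKE) = √(2 × 6.645 × 10⁻²⁷ × 5.495 × 10⁻¹³) = 8.546 × 10⁻²⁰ kg·m/s.
λ = h/p = 6.626 × 10⁻³⁴ / 8.546 × 10⁻²⁰ = 7.75 × 10⁻¹⁵ m = 7.75 fm.

λ = 7.75 fm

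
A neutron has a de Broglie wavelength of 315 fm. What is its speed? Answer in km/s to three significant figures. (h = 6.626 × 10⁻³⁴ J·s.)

v = 1260 km/s

p = h/λ = 6.626 × 10⁻³⁴ / 3.150 × 10⁻¹³ = 2.103 × 10⁻²¹ kg·m/s.
v = p/m = 2.103 × 10⁻²¹ / 1.675 × 10⁻²⁷ = 1.26 × 10⁶ m/s = 1260 km/s.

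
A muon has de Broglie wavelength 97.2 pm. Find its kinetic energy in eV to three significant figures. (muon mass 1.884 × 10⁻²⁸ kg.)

KE = 0.770 eV

p = h/λ = 6.626 × 10⁻³⁴ / 9.720 × 10⁻¹¹ = 6.817 × 10⁻²⁴ kg·m/s.
KE = p²/(2m) = (6.817 × 10⁻²⁴)² / (2 × 1.884 × 10⁻²⁸) = 1.233 × 10⁻¹⁹ J = 0.770 eV.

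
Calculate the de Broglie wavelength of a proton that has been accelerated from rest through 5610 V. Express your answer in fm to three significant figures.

KE = eV = 1.602 × 10⁻¹⁹ × 5610 = 8.987 × 10⁻¹⁶ J.
p = √(2mKE) = √(2 × 1.673 × 10⁻²⁷ × 8.987 × 10⁻¹⁶) = 1.734 × 10⁻²¹ kg·m/s.
λ = h/p = 6.626 × 10⁻³⁴ / 1.734 × 10⁻²¹ = 3.82 × 10⁻¹³ m = 382 fm.

λ = 382 fm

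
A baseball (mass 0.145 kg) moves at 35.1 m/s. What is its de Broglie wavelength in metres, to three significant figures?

λ = 1.30 × 10⁻³⁴ m

p = mv = 0.145 × 35.1 = 5.090 kg·m/s.
λ = h/p = 6.626 × 10⁻³⁴ / 5.090 = 1.30 × 10⁻³⁴ m.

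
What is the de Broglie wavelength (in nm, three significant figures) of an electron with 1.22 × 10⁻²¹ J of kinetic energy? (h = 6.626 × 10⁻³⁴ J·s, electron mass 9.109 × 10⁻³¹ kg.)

λ = 14.1 nm

p = √(2mKE) = √(2 × 9.109 × 10⁻³¹ × 1.220 × 10⁻²¹) = 4.714 × 10⁻²⁶ kg·m/s.
λ = h/p = 6.626 × 10⁻³⁴ / 4.714 × 10⁻²⁶ = 1.41 × 10⁻⁸ m = 14.1 nm.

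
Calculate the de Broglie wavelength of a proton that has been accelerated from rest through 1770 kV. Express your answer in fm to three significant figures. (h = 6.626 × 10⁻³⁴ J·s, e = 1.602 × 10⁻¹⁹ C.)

KE = eV = 1.602 × 10⁻¹⁹ × 1.770 × 10⁶ = 2.836 × 10⁻¹³ J.
p = √(2mKE) = √(2 × 1.673 × 10⁻²⁷ × 2.836 × 10⁻¹³) = 3.080 × 10⁻²⁰ kg·m/s.
λ = h/p = 6.626 × 10⁻³⁴ / 3.080 × 10⁻²⁰ = 2.15 × 10⁻¹⁴ m = 21.5 fm.

λ = 21.5 fm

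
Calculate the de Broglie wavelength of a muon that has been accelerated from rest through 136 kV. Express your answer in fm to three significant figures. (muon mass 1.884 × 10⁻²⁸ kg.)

KE = eV = 1.602 × 10⁻¹⁹ × 1.360 × 10⁵ = 2.179 × 10⁻¹⁴ J.
p = √(2mKE) = √(2 × 1.884 × 10⁻²⁸ × 2.179 × 10⁻¹⁴) = 2.865 × 10⁻²¹ kg·m/s.
λ = h/p = 6.626 × 10⁻³⁴ / 2.865 × 10⁻²¹ = 2.31 × 10⁻¹³ m = 231 fm.

λ = 231 fm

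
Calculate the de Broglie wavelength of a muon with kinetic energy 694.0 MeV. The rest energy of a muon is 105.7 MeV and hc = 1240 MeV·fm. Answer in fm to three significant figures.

λ = 1.56 fm

Total energy E = KE + m₀c² = 694.0 + 105.7 = 799.7 MeV.
(pc)² = E² − (m₀c²)² = (799.7)² − (105.7)² = 6.283 × 10⁵ MeV², so pc = 792.7 MeV.
λ = hc/(pc) = 1240 MeV·fm / 792.7 MeV = 1.56 fm.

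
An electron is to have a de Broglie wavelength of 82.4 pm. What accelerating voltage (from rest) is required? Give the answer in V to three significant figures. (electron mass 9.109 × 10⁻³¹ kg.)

p = h/λ = 6.626 × 10⁻³⁴ / 8.240 × 10⁻¹¹ = 8.041 × 10⁻²⁴ kg·m/s.
KE = p²/(2m) = 3.549 × 10⁻¹⁷ J.
V = KE/e = 3.549 × 10⁻¹⁷ / (1.602 × 10⁻¹⁹) = 222 V.

V = 222 V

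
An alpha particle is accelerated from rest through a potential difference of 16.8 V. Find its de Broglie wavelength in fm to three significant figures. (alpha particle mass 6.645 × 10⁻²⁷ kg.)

KE = 2eV = 2 × 1.602 × 10⁻¹⁹ × 16.80 = 5.383 × 10⁻¹⁸ J.
p = √(2mKE) = √(2 × 6.645 × 10⁻²⁷ × 5.383 × 10⁻¹⁸) = 2.675 × 10⁻²² kg·m/s.
λ = h/p = 6.626 × 10⁻³⁴ / 2.675 × 10⁻²² = 2.48 × 10⁻¹² m = 2480 fm.

λ = 2480 fm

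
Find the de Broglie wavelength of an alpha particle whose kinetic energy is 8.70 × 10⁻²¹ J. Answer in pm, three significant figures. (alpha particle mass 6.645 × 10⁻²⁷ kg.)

p = √(2mKE) = √(2 × 6.645 × 10⁻²⁷ × 8.700 × 10⁻²¹) = 1.075 × 10⁻²³ kg·m/s.
λ = h/p = 6.626 × 10⁻³⁴ / 1.075 × 10⁻²³ = 6.16 × 10⁻¹¹ m = 61.6 pm.

λ = 61.6 pm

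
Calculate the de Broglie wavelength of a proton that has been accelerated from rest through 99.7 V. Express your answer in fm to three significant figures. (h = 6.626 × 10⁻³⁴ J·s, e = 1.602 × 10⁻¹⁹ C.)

λ = 2870 fm

KE = eV = 1.602 × 10⁻¹⁹ × 99.70 = 1.597 × 10⁻¹⁷ J.
p = √(2mKE) = √(2 × 1.673 × 10⁻²⁷ × 1.597 × 10⁻¹⁷) = 2.312 × 10⁻²² kg·m/s.
λ = h/p = 6.626 × 10⁻³⁴ / 2.312 × 10⁻²² = 2.87 × 10⁻¹² m = 2870 fm.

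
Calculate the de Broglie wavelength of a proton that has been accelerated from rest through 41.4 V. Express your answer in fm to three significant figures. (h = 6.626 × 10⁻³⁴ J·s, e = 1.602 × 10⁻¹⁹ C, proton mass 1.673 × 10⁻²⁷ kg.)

λ = 4450 fm

KE = eV = 1.602 × 10⁻¹⁹ × 41.40 = 6.632 × 10⁻¹⁸ J.
p = √(2mKE) = √(2 × 1.673 × 10⁻²⁷ × 6.632 × 10⁻¹⁸) = 1.490 × 10⁻²² kg·m/s.
λ = h/p = 6.626 × 10⁻³⁴ / 1.490 × 10⁻²² = 4.45 × 10⁻¹² m = 4450 fm.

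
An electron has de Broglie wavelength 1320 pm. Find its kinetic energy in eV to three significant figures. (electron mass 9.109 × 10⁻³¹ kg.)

KE = 0.863 eV

p = h/λ = 6.626 × 10⁻³⁴ / 1.320 × 10⁻⁹ = 5.020 × 10⁻²⁵ kg·m/s.
KE = p²/(2m) = (5.020 × 10⁻²⁵)² / (2 × 9.109 × 10⁻³¹) = 1.383 × 10⁻¹⁹ J = 0.863 eV.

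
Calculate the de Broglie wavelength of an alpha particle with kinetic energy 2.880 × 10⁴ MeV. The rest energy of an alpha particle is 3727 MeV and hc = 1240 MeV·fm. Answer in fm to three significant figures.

Total energy E = KE + m₀c² = 2.880 × 10⁴ + 3727 = 32527 MeV.
(pc)² = E² − (m₀c²)² = (32527)² − (3727)² = 1.044 × 10⁹ MeV², so pc = 3.231 × 10⁴ MeV.
λ = hc/(pc) = 1240 MeV·fm / 3.231 × 10⁴ MeV = 0.0384 fm.

λ = 0.0384 fm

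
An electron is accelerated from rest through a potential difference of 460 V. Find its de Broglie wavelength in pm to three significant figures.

KE = eV = 1.602 × 10⁻¹⁹ × 460.0 = 7.369 × 10⁻¹⁷ J.
p = √(2mKE) = √(2 × 9.109 × 10⁻³¹ × 7.369 × 10⁻¹⁷) = 1.159 × 10⁻²³ kg·m/s.
λ = h/p = 6.626 × 10⁻³⁴ / 1.159 × 10⁻²³ = 5.72 × 10⁻¹¹ m = 57.2 pm.

λ = 57.2 pm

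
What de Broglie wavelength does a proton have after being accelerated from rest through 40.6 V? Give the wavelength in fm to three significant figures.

KE = eV = 1.602 × 10⁻¹⁹ × 40.60 = 6.504 × 10⁻¹⁸ J.
p = √(2mKE) = √(2 × 1.673 × 10⁻²⁷ × 6.504 × 10⁻¹⁸) = 1.475 × 10⁻²² kg·m/s.
λ = h/p = 6.626 × 10⁻³⁴ / 1.475 × 10⁻²² = 4.49 × 10⁻¹² m = 4490 fm.

λ = 4490 fm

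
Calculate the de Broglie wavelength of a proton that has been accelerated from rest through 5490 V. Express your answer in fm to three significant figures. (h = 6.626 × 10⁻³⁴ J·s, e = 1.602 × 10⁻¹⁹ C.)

λ = 386 fm

KE = eV = 1.602 × 10⁻¹⁹ × 5490 = 8.795 × 10⁻¹⁶ J.
p = √(2mKE) = √(2 × 1.673 × 10⁻²⁷ × 8.795 × 10⁻¹⁶) = 1.715 × 10⁻²¹ kg·m/s.
λ = h/p = 6.626 × 10⁻³⁴ / 1.715 × 10⁻²¹ = 3.86 × 10⁻¹³ m = 386 fm.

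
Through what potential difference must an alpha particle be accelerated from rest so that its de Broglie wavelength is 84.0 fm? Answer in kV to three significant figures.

p = h/λ = 6.626 × 10⁻³⁴ / 8.400 × 10⁻¹⁴ = 7.888 × 10⁻²¹ kg·m/s.
KE = p²/(2m) = 4.682 × 10⁻¹⁵ J.
V = KE/2e = 4.682 × 10⁻¹⁵ / (2 × 1.602 × 10⁻¹⁹) = 14.6 kV.

V = 14.6 kV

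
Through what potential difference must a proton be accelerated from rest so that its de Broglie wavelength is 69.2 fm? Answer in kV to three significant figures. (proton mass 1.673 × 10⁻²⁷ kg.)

V = 171 kV

p = h/λ = 6.626 × 10⁻³⁴ / 6.920 × 10⁻¹⁴ = 9.575 × 10⁻²¹ kg·m/s.
KE = p²/(2m) = 2.740 × 10⁻¹⁴ J.
V = KE/e = 2.740 × 10⁻¹⁴ / (1.602 × 10⁻¹⁹) = 171 kV.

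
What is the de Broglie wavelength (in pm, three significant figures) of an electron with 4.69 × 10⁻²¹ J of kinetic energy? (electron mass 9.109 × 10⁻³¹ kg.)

λ = 7170 pm

p = √(2mKE) = √(2 × 9.109 × 10⁻³¹ × 4.690 × 10⁻²¹) = 9.244 × 10⁻²⁶ kg·m/s.
λ = h/p = 6.626 × 10⁻³⁴ / 9.244 × 10⁻²⁶ = 7.17 × 10⁻⁹ m = 7170 pm.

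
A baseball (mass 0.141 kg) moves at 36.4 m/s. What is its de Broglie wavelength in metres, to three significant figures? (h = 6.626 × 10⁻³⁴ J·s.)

λ = 1.29 × 10⁻³⁴ m

p = mv = 0.141 × 36.4 = 5.132 kg·m/s.
λ = h/p = 6.626 × 10⁻³⁴ / 5.132 = 1.29 × 10⁻³⁴ m.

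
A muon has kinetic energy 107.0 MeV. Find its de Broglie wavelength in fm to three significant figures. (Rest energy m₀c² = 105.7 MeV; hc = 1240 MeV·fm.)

Total energy E = KE + m₀c² = 107.0 + 105.7 = 212.7 MeV.
(pc)² = E² − (m₀c²)² = (212.7)² − (105.7)² = 3.407 × 10⁴ MeV², so pc = 184.6 MeV.
λ = hc/(pc) = 1240 MeV·fm / 184.6 MeV = 6.72 fm.

λ = 6.72 fm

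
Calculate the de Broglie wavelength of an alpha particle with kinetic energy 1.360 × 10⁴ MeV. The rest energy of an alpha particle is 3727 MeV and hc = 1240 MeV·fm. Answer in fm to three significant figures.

λ = 0.0733 fm

Total energy E = KE + m₀c² = 1.360 × 10⁴ + 3727 = 17327 MeV.
(pc)² = E² − (m₀c²)² = (17327)² − (3727)² = 2.863 × 10⁸ MeV², so pc = 1.692 × 10⁴ MeV.
λ = hc/(pc) = 1240 MeV·fm / 1.692 × 10⁴ MeV = 0.0733 fm.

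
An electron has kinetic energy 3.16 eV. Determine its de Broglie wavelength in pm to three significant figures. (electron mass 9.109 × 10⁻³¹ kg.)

λ = 690 pm

KE = 3.16 eV = 5.062 × 10⁻¹⁹ J.
p = √(2mKE) = √(2 × 9.109 × 10⁻³¹ × 5.062 × 10⁻¹⁹) = 9.603 × 10⁻²⁵ kg·m/s.
λ = h/p = 6.626 × 10⁻³⁴ / 9.603 × 10⁻²⁵ = 6.90 × 10⁻¹⁰ m = 690 pm.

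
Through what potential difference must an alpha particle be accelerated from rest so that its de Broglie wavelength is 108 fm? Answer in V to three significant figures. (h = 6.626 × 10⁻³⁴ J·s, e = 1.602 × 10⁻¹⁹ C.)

p = h/λ = 6.626 × 10⁻³⁴ / 1.080 × 10⁻¹³ = 6.135 × 10⁻²¹ kg·m/s.
KE = p²/(2m) = 2.832 × 10⁻¹⁵ J.
V = KE/2e = 2.832 × 10⁻¹⁵ / (2 × 1.602 × 10⁻¹⁹) = 8840 V.

V = 8840 V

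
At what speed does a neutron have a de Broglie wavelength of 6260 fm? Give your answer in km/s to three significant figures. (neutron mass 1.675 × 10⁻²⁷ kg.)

p = h/λ = 6.626 × 10⁻³⁴ / 6.260 × 10⁻¹² = 1.058 × 10⁻²² kg·m/s.
v = p/m = 1.058 × 10⁻²² / 1.675 × 10⁻²⁷ = 6.32 × 10⁴ m/s = 63.2 km/s.

v = 63.2 km/s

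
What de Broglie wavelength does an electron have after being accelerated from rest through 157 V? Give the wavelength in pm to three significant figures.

KE = eV = 1.602 × 10⁻¹⁹ × 157.0 = 2.515 × 10⁻¹⁷ J.
p = √(2mKE) = √(2 × 9.109 × 10⁻³¹ × 2.515 × 10⁻¹⁷) = 6.769 × 10⁻²⁴ kg·m/s.
λ = h/p = 6.626 × 10⁻³⁴ / 6.769 × 10⁻²⁴ = 9.79 × 10⁻¹¹ m = 97.9 pm.

λ = 97.9 pm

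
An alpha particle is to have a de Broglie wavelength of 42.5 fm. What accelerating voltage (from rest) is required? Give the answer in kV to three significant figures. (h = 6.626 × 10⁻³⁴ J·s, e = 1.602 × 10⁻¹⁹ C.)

V = 57.1 kV

p = h/λ = 6.626 × 10⁻³⁴ / 4.250 × 10⁻¹⁴ = 1.559 × 10⁻²⁰ kg·m/s.
KE = p²/(2m) = 1.829 × 10⁻¹⁴ J.
V = KE/2e = 1.829 × 10⁻¹⁴ / (2 × 1.602 × 10⁻¹⁹) = 57.1 kV.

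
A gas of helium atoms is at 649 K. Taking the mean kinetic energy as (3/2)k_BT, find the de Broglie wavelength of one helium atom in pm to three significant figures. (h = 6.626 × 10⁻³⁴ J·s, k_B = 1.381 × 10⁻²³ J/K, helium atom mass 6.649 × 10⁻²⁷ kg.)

KE = (3/2)k_BT = 1.5 × 1.381 × 10⁻²³ × 649 = 1.344 × 10⁻²⁰ J.
p = √(2mKE) = √(2 × 6.649 × 10⁻²⁷ × 1.344 × 10⁻²⁰) = 1.337 × 10⁻²³ kg·m/s.
λ = h/p = 4.96 × 10⁻¹¹ m = 49.6 pm.

λ = 49.6 pm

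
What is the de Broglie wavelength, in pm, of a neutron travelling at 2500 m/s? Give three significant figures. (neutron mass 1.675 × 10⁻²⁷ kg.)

p = mv = 1.675 × 10⁻²⁷ × 2500 = 4.188 × 10⁻²⁴ kg·m/s.
λ = h/p = 6.626 × 10⁻³⁴ / 4.188 × 10⁻²⁴ = 1.58 × 10⁻¹⁰ m = 158 pm.

λ = 158 pm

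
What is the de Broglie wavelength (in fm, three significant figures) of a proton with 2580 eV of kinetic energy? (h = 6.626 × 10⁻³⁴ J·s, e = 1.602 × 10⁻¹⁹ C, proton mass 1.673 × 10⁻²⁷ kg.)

KE = 2580 eV = 4.133 × 10⁻¹⁶ J.
p = √(2mKE) = √(2 × 1.673 × 10⁻²⁷ × 4.133 × 10⁻¹⁶) = 1.176 × 10⁻²¹ kg·m/s.
λ = h/p = 6.626 × 10⁻³⁴ / 1.176 × 10⁻²¹ = 5.63 × 10⁻¹³ m = 563 fm.

λ = 563 fm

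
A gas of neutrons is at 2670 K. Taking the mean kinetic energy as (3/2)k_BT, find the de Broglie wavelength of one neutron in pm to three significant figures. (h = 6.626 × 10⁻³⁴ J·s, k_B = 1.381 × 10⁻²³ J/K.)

KE = (3/2)k_BT = 1.5 × 1.381 × 10⁻²³ × 2670 = 5.531 × 10⁻²⁰ J.
p = √(2mKE) = √(2 × 1.675 × 10⁻²⁷ × 5.531 × 10⁻²⁰) = 1.361 × 10⁻²³ kg·m/s.
λ = h/p = 4.87 × 10⁻¹¹ m = 48.7 pm.

λ = 48.7 pm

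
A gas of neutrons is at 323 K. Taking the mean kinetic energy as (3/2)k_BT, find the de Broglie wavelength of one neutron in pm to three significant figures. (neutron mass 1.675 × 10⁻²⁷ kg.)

KE = (3/2)k_BT = 1.5 × 1.381 × 10⁻²³ × 323 = 6.691 × 10⁻²¹ J.
p = √(2mKE) = √(2 × 1.675 × 10⁻²⁷ × 6.691 × 10⁻²¹) = 4.734 × 10⁻²⁴ kg·m/s.
λ = h/p = 1.40 × 10⁻¹⁰ m = 140 pm.

λ = 140 pm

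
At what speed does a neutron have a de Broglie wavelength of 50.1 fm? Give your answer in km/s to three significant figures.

p = h/λ = 6.626 × 10⁻³⁴ / 5.010 × 10⁻¹⁴ = 1.323 × 10⁻²⁰ kg·m/s.
v = p/m = 1.323 × 10⁻²⁰ / 1.675 × 10⁻²⁷ = 7.90 × 10⁶ m/s = 7900 km/s.

v = 7900 km/s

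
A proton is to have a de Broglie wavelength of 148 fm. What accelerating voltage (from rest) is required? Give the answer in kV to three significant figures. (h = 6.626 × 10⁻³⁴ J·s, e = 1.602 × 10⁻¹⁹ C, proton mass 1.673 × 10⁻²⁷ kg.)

V = 37.4 kV

p = h/λ = 6.626 × 10⁻³⁴ / 1.480 × 10⁻¹³ = 4.477 × 10⁻²¹ kg·m/s.
KE = p²/(2m) = 5.990 × 10⁻¹⁵ J.
V = KE/e = 5.990 × 10⁻¹⁵ / (1.602 × 10⁻¹⁹) = 37.4 kV.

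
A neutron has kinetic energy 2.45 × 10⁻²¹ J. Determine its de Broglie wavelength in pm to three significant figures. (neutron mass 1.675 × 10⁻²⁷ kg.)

λ = 231 pm

p = √(2mKE) = √(2 × 1.675 × 10⁻²⁷ × 2.450 × 10⁻²¹) = 2.865 × 10⁻²⁴ kg·m/s.
λ = h/p = 6.626 × 10⁻³⁴ / 2.865 × 10⁻²⁴ = 2.31 × 10⁻¹⁰ m = 231 pm.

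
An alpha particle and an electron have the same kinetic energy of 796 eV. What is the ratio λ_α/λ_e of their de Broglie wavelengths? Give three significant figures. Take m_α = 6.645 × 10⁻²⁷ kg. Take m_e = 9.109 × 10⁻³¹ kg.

λ_α/λ_e = 0.0117

At fixed KE, p = √(2mKE) so λ = h/p ∝ 1/√m.
λ_α/λ_e = √(m_e/m_α) = √(9.109 × 10⁻³¹/6.645 × 10⁻²⁷) = √(1.371 × 10⁻⁴) = 0.0117.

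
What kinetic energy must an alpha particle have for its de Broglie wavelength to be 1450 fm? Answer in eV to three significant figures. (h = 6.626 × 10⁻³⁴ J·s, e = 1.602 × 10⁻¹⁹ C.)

p = h/λ = 6.626 × 10⁻³⁴ / 1.450 × 10⁻¹² = 4.570 × 10⁻²² kg·m/s.
KE = p²/(2m) = (4.570 × 10⁻²²)² / (2 × 6.645 × 10⁻²⁷) = 1.571 × 10⁻¹⁷ J = 98.1 eV.

KE = 98.1 eV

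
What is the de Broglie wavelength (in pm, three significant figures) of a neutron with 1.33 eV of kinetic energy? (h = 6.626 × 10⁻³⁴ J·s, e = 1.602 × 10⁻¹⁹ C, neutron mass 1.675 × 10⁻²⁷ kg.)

λ = 24.8 pm

KE = 1.33 eV = 2.131 × 10⁻¹⁹ J.
p = √(2mKE) = √(2 × 1.675 × 10⁻²⁷ × 2.131 × 10⁻¹⁹) = 2.672 × 10⁻²³ kg·m/s.
λ = h/p = 6.626 × 10⁻³⁴ / 2.672 × 10⁻²³ = 2.48 × 10⁻¹¹ m = 24.8 pm.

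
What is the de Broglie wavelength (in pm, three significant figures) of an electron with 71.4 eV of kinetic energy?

KE = 71.4 eV = 1.144 × 10⁻¹⁷ J.
p = √(2mKE) = √(2 × 9.109 × 10⁻³¹ × 1.144 × 10⁻¹⁷) = 4.565 × 10⁻²⁴ kg·m/s.
λ = h/p = 6.626 × 10⁻³⁴ / 4.565 × 10⁻²⁴ = 1.45 × 10⁻¹⁰ m = 145 pm.

λ = 145 pm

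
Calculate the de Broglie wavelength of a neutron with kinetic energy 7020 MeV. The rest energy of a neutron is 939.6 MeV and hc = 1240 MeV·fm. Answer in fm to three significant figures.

Total energy E = KE + m₀c² = 7020 + 939.6 = 7959.6 MeV.
(pc)² = E² − (m₀c²)² = (7959.6)² − (939.6)² = 6.247 × 10⁷ MeV², so pc = 7904 MeV.
λ = hc/(pc) = 1240 MeV·fm / 7904 MeV = 0.157 fm.

λ = 0.157 fm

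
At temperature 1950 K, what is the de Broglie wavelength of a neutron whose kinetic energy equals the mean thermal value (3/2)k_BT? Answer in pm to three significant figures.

KE = (3/2)k_BT = 1.5 × 1.381 × 10⁻²³ × 1950 = 4.039 × 10⁻²⁰ J.
p = √(2mKE) = √(2 × 1.675 × 10⁻²⁷ × 4.039 × 10⁻²⁰) = 1.163 × 10⁻²³ kg·m/s.
λ = h/p = 5.70 × 10⁻¹¹ m = 57.0 pm.

λ = 57.0 pm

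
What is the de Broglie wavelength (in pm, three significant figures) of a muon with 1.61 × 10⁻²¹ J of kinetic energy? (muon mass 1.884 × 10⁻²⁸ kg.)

p = √(2mKE) = √(2 × 1.884 × 10⁻²⁸ × 1.610 × 10⁻²¹) = 7.789 × 10⁻²⁵ kg·m/s.
λ = h/p = 6.626 × 10⁻³⁴ / 7.789 × 10⁻²⁵ = 8.51 × 10⁻¹⁰ m = 851 pm.

λ = 851 pm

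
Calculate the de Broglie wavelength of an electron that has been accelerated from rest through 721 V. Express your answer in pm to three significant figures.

KE = eV = 1.602 × 10⁻¹⁹ × 721.0 = 1.155 × 10⁻¹⁶ J.
p = √(2mKE) = √(2 × 9.109 × 10⁻³¹ × 1.155 × 10⁻¹⁶) = 1.451 × 10⁻²³ kg·m/s.
λ = h/p = 6.626 × 10⁻³⁴ / 1.451 × 10⁻²³ = 4.57 × 10⁻¹¹ m = 45.7 pm.

λ = 45.7 pm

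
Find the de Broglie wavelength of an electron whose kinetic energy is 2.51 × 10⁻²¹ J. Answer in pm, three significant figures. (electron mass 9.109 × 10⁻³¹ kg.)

p = √(2mKE) = √(2 × 9.109 × 10⁻³¹ × 2.510 × 10⁻²¹) = 6.762 × 10⁻²⁶ kg·m/s.
λ = h/p = 6.626 × 10⁻³⁴ / 6.762 × 10⁻²⁶ = 9.80 × 10⁻⁹ m = 9800 pm.

λ = 9800 pm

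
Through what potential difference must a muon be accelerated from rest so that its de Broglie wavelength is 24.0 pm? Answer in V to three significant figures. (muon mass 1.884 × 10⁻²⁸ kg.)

V = 12.6 V

p = h/λ = 6.626 × 10⁻³⁴ / 2.400 × 10⁻¹¹ = 2.761 × 10⁻²³ kg·m/s.
KE = p²/(2m) = 2.023 × 10⁻¹⁸ J.
V = KE/e = 2.023 × 10⁻¹⁸ / (1.602 × 10⁻¹⁹) = 12.6 V.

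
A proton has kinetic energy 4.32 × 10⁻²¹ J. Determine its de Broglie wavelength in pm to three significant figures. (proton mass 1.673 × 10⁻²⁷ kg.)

p = √(2mKE) = √(2 × 1.673 × 10⁻²⁷ × 4.320 × 10⁻²¹) = 3.802 × 10⁻²⁴ kg·m/s.
λ = h/p = 6.626 × 10⁻³⁴ / 3.802 × 10⁻²⁴ = 1.74 × 10⁻¹⁰ m = 174 pm.

λ = 174 pm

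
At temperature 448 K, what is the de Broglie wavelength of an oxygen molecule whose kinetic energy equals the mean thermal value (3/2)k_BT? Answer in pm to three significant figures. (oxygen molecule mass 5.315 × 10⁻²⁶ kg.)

λ = 21.1 pm

KE = (3/2)k_BT = 1.5 × 1.381 × 10⁻²³ × 448 = 9.280 × 10⁻²¹ J.
p = √(2mKE) = √(2 × 5.315 × 10⁻²⁶ × 9.280 × 10⁻²¹) = 3.141 × 10⁻²³ kg·m/s.
λ = h/p = 2.11 × 10⁻¹¹ m = 21.1 pm.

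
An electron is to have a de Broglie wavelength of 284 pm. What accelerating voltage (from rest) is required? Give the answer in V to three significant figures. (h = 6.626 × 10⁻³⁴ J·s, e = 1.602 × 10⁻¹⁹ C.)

p = h/λ = 6.626 × 10⁻³⁴ / 2.840 × 10⁻¹⁰ = 2.333 × 10⁻²⁴ kg·m/s.
KE = p²/(2m) = 2.988 × 10⁻¹⁸ J.
V = KE/e = 2.988 × 10⁻¹⁸ / (1.602 × 10⁻¹⁹) = 18.7 V.

V = 18.7 V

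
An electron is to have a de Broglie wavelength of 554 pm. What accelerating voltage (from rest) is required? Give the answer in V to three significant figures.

V = 4.90 V

p = h/λ = 6.626 × 10⁻³⁴ / 5.540 × 10⁻¹⁰ = 1.196 × 10⁻²⁴ kg·m/s.
KE = p²/(2m) = 7.852 × 10⁻¹⁹ J.
V = KE/e = 7.852 × 10⁻¹⁹ / (1.602 × 10⁻¹⁹) = 4.90 V.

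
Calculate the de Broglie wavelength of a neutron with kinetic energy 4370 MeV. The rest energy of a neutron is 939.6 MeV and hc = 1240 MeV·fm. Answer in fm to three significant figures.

Total energy E = KE + m₀c² = 4370 + 939.6 = 5309.6 MeV.
(pc)² = E² − (m₀c²)² = (5309.6)² − (939.6)² = 2.731 × 10⁷ MeV², so pc = 5226 MeV.
λ = hc/(pc) = 1240 MeV·fm / 5226 MeV = 0.237 fm.

λ = 0.237 fm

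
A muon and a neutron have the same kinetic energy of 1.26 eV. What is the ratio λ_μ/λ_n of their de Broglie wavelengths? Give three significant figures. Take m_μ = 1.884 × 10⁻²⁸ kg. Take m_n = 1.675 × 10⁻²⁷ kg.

λ_μ/λ_n = 2.98

At fixed KE, p = √(2mKE) so λ = h/p ∝ 1/√m.
λ_μ/λ_n = √(m_n/m_μ) = √(1.675 × 10⁻²⁷/1.884 × 10⁻²⁸) = √(8.891) = 2.98.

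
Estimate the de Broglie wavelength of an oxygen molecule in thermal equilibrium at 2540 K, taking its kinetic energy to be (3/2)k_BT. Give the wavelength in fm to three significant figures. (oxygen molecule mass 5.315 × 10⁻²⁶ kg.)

KE = (3/2)k_BT = 1.5 × 1.381 × 10⁻²³ × 2540 = 5.262 × 10⁻²⁰ J.
p = √(2mKE) = √(2 × 5.315 × 10⁻²⁶ × 5.262 × 10⁻²⁰) = 7.479 × 10⁻²³ kg·m/s.
λ = h/p = 8.86 × 10⁻¹² m = 8860 fm.

λ = 8860 fm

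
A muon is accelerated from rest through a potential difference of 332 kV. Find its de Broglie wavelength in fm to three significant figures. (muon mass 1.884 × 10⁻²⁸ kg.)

KE = eV = 1.602 × 10⁻¹⁹ × 3.320 × 10⁵ = 5.319 × 10⁻¹⁴ J.
p = √(2mKE) = √(2 × 1.884 × 10⁻²⁸ × 5.319 × 10⁻¹⁴) = 4.477 × 10⁻²¹ kg·m/s.
λ = h/p = 6.626 × 10⁻³⁴ / 4.477 × 10⁻²¹ = 1.48 × 10⁻¹³ m = 148 fm.

λ = 148 fm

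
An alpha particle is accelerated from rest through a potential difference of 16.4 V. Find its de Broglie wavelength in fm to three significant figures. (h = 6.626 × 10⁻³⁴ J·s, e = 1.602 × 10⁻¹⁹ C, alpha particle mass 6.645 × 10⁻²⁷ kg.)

λ = 2510 fm

KE = 2eV = 2 × 1.602 × 10⁻¹⁹ × 16.40 = 5.255 × 10⁻¹⁸ J.
p = √(2mKE) = √(2 × 6.645 × 10⁻²⁷ × 5.255 × 10⁻¹⁸) = 2.643 × 10⁻²² kg·m/s.
λ = h/p = 6.626 × 10⁻³⁴ / 2.643 × 10⁻²² = 2.51 × 10⁻¹² m = 2510 fm.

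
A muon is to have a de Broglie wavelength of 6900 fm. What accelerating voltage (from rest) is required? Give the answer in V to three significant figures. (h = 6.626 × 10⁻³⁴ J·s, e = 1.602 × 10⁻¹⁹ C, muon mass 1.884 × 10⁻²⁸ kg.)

p = h/λ = 6.626 × 10⁻³⁴ / 6.900 × 10⁻¹² = 9.603 × 10⁻²³ kg·m/s.
KE = p²/(2m) = 2.447 × 10⁻¹⁷ J.
V = KE/e = 2.447 × 10⁻¹⁷ / (1.602 × 10⁻¹⁹) = 153 V.

V = 153 V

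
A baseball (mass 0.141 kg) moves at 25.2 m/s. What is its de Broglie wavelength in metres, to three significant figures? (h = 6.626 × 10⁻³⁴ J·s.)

λ = 1.86 × 10⁻³⁴ m

p = mv = 0.141 × 25.2 = 3.553 kg·m/s.
λ = h/p = 6.626 × 10⁻³⁴ / 3.553 = 1.86 × 10⁻³⁴ m.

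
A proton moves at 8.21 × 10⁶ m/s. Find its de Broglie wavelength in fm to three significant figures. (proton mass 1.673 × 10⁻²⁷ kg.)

p = mv = 1.673 × 10⁻²⁷ × 8.21 × 10⁶ = 1.374 × 10⁻²⁰ kg·m/s.
λ = h/p = 6.626 × 10⁻³⁴ / 1.374 × 10⁻²⁰ = 4.82 × 10⁻¹⁴ m = 48.2 fm.

λ = 48.2 fm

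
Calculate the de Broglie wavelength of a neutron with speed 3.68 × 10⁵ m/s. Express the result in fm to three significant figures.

p = mv = 1.675 × 10⁻²⁷ × 3.68 × 10⁵ = 6.164 × 10⁻²² kg·m/s.
λ = h/p = 6.626 × 10⁻³⁴ / 6.164 × 10⁻²² = 1.07 × 10⁻¹² m = 1070 fm.

λ = 1070 fm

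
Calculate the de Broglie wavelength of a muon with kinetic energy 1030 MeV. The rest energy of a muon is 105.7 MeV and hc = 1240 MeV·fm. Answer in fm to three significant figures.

Total energy E = KE + m₀c² = 1030 + 105.7 = 1135.7 MeV.
(pc)² = E² − (m₀c²)² = (1135.7)² − (105.7)² = 1.279 × 10⁶ MeV², so pc = 1131 MeV.
λ = hc/(pc) = 1240 MeV·fm / 1131 MeV = 1.10 fm.

λ = 1.10 fm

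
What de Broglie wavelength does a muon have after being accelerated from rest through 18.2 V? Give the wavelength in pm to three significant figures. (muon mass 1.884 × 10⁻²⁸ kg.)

λ = 20.0 pm

KE = eV = 1.602 × 10⁻¹⁹ × 18.20 = 2.916 × 10⁻¹⁸ J.
p = √(2mKE) = √(2 × 1.884 × 10⁻²⁸ × 2.916 × 10⁻¹⁸) = 3.315 × 10⁻²³ kg·m/s.
λ = h/p = 6.626 × 10⁻³⁴ / 3.315 × 10⁻²³ = 2.00 × 10⁻¹¹ m = 20.0 pm.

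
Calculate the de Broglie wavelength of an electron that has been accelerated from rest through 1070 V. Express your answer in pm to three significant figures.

KE = eV = 1.602 × 10⁻¹⁹ × 1070 = 1.714 × 10⁻¹⁶ J.
p = √(2mKE) = √(2 × 9.109 × 10⁻³¹ × 1.714 × 10⁻¹⁶) = 1.767 × 10⁻²³ kg·m/s.
λ = h/p = 6.626 × 10⁻³⁴ / 1.767 × 10⁻²³ = 3.75 × 10⁻¹¹ m = 37.5 pm.

λ = 37.5 pm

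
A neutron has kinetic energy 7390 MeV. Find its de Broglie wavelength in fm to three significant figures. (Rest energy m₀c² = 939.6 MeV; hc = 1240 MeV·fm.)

λ = 0.150 fm

Total energy E = KE + m₀c² = 7390 + 939.6 = 8329.6 MeV.
(pc)² = E² − (m₀c²)² = (8329.6)² − (939.6)² = 6.850 × 10⁷ MeV², so pc = 8276 MeV.
λ = hc/(pc) = 1240 MeV·fm / 8276 MeV = 0.150 fm.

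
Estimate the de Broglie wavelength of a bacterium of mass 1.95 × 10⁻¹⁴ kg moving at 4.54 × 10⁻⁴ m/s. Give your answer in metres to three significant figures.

λ = 7.48 × 10⁻¹⁷ m

p = mv = 1.95 × 10⁻¹⁴ × 4.54 × 10⁻⁴ = 8.853 × 10⁻¹⁸ kg·m/s.
λ = h/p = 6.626 × 10⁻³⁴ / 8.853 × 10⁻¹⁸ = 7.48 × 10⁻¹⁷ m.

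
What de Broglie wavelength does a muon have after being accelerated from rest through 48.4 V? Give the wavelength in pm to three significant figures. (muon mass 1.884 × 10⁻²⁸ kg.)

KE = eV = 1.602 × 10⁻¹⁹ × 48.40 = 7.754 × 10⁻¹⁸ J.
p = √(2mKE) = √(2 × 1.884 × 10⁻²⁸ × 7.754 × 10⁻¹⁸) = 5.405 × 10⁻²³ kg·m/s.
λ = h/p = 6.626 × 10⁻³⁴ / 5.405 × 10⁻²³ = 1.23 × 10⁻¹¹ m = 12.3 pm.

λ = 12.3 pm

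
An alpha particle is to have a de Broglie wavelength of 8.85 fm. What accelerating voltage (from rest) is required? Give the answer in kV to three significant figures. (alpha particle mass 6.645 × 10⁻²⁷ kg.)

p = h/λ = 6.626 × 10⁻³⁴ / 8.850 × 10⁻¹⁵ = 7.487 × 10⁻²⁰ kg·m/s.
KE = p²/(2m) = 4.218 × 10⁻¹³ J.
V = KE/2e = 4.218 × 10⁻¹³ / (2 × 1.602 × 10⁻¹⁹) = 1320 kV.

V = 1320 kV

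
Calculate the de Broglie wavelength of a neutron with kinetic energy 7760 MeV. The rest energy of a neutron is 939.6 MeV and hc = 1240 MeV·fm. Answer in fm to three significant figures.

λ = 0.143 fm

Total energy E = KE + m₀c² = 7760 + 939.6 = 8699.6 MeV.
(pc)² = E² − (m₀c²)² = (8699.6)² − (939.6)² = 7.480 × 10⁷ MeV², so pc = 8649 MeV.
λ = hc/(pc) = 1240 MeV·fm / 8649 MeV = 0.143 fm.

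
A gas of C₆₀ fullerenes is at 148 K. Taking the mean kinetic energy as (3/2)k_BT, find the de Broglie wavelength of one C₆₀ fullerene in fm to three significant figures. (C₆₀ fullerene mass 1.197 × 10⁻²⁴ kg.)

λ = 7730 fm

KE = (3/2)k_BT = 1.5 × 1.381 × 10⁻²³ × 148 = 3.066 × 10⁻²¹ J.
p = √(2mKE) = √(2 × 1.197 × 10⁻²⁴ × 3.066 × 10⁻²¹) = 8.567 × 10⁻²³ kg·m/s.
λ = h/p = 7.73 × 10⁻¹² m = 7730 fm.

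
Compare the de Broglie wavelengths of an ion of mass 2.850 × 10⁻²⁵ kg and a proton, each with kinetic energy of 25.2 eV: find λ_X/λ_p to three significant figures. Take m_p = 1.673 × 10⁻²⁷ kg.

At fixed KE, p = √(2mKE) so λ = h/p ∝ 1/√m.
λ_X/λ_p = √(m_p/m_X) = √(1.673 × 10⁻²⁷/2.850 × 10⁻²⁵) = √(5.870 × 10⁻³) = 0.0766.

λ_X/λ_p = 0.0766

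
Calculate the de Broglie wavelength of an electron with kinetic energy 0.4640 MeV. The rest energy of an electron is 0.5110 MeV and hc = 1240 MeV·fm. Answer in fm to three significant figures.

λ = 1490 fm

Total energy E = KE + m₀c² = 0.4640 + 0.5110 = 0.9750 MeV.
(pc)² = E² − (m₀c²)² = (0.9750)² − (0.5110)² = 0.6895 MeV², so pc = 0.8304 MeV.
λ = hc/(pc) = 1240 MeV·fm / 0.8304 MeV = 1490 fm.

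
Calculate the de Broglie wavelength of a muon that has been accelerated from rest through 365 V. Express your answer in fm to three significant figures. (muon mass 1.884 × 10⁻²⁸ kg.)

λ = 4460 fm

KE = eV = 1.602 × 10⁻¹⁹ × 365.0 = 5.847 × 10⁻¹⁷ J.
p = √(2mKE) = √(2 × 1.884 × 10⁻²⁸ × 5.847 × 10⁻¹⁷) = 1.484 × 10⁻²² kg·m/s.
λ = h/p = 6.626 × 10⁻³⁴ / 1.484 × 10⁻²² = 4.46 × 10⁻¹² m = 4460 fm.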